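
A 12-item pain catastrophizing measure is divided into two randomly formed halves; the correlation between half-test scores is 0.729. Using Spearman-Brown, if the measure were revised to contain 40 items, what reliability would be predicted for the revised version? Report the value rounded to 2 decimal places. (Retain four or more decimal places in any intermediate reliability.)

0.95

Full-test reliability from the split-half r: r_full = 2(0.729)/(1 + 0.729) = 0.8433
Then adjust to 40 items: n = 40/12 = 3.3333
r_new = n·r_full / (1 + (n − 1)·r_full) = 2.8110 / 2.9677 ≈ 0.9472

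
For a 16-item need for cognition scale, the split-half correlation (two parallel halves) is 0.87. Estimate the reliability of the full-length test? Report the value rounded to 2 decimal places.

0.93

Apply the Spearman-Brown correction with n = 2:
r_full = 2r_hh / (1 + r_hh) = 2 × 0.87 / (1 + 0.87)
       = 1.7400 / 1.8700 = 0.9305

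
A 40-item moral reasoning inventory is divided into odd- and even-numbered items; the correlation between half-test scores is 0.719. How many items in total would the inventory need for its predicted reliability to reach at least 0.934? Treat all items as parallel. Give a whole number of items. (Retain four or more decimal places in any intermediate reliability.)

r_full = 2(0.719)/(1 + 0.719) = 0.8365
n = r_tgt(1 − r_full) / [r_full(1 − r_tgt)] = 0.934 × 0.1635 / (0.8365 × 0.066) ≈ 2.7660
Required items = 2.7660 × 40 = 110.64, so 111 items.

111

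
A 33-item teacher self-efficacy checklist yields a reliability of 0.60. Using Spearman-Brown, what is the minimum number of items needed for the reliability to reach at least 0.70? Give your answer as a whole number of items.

Rearranging the Spearman-Brown formula for n,
n = r_target (1 − r_old) / [ r_old (1 − r_target) ]
n = 0.70(1 − 0.60) / [0.60(1 − 0.70)]
  = 0.2800 / 0.1800 = 1.5556
So the test needs 1.5556 × 33 ≈ 51.33 items; rounding up, 52.

52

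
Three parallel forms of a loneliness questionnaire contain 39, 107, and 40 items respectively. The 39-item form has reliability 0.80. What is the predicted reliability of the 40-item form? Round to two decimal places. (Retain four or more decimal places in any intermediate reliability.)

0.80

The 107-item form is not needed; work directly from the 39-item form with n = 40/39 = 1.0256.
r_{40} = n·r / (1 + (n − 1)·r) = 0.8205 / 1.0205 ≈ 0.8040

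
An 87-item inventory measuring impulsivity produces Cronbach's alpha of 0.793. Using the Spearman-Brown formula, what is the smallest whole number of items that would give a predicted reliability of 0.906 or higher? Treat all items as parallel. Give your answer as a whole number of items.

Rearranging the Spearman-Brown formula for n,
n = r*(1 − r) / [ r (1 − r*) ]
n = 0.906 × (1 − 0.793) / [ 0.793 × (1 − 0.906) ]
n = 0.187542 / 0.074542 ≈ 2.5159
So the test needs 2.5159 × 87 ≈ 218.88 items; rounding up, 219.

219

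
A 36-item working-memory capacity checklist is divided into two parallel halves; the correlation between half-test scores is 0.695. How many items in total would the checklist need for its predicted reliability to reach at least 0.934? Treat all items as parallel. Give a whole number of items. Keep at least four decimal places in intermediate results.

112

r_full = 2(0.695)/(1 + 0.695) = 0.8201
n = r_tgt(1 − r_full) / [r_full(1 − r_tgt)] = 0.934 × 0.1799 / (0.8201 × 0.066) ≈ 3.1043
Required items = 3.1043 × 36 = 111.75, so 112 items.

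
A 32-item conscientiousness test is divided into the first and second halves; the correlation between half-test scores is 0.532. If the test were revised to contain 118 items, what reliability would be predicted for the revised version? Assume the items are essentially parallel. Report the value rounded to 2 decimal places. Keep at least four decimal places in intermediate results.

0.89

Full-test reliability from the split-half r: r_full = 2(0.532)/(1 + 0.532) = 0.6945
Length factor from 32 to 118 items: n = 118/32 = 3.6875
r_new = n·r_full / (1 + (n − 1)·r_full) = 2.5610 / 2.8665 ≈ 0.8934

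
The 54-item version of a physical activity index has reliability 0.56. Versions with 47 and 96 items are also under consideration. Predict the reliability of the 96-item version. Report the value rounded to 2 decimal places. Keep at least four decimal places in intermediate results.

Only the ratio of lengths matters: n = 96/54 = 1.7778
r_{96} = n·r / (1 + (n − 1)·r) = 0.9956 / 1.4356 ≈ 0.6935

0.69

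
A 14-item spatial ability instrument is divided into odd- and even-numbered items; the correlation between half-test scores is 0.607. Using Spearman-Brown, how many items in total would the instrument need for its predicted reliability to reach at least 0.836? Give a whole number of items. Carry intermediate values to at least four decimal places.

24

Corrected full-test reliability: r_full = 2 × 0.607 / (1 + 0.607) ≈ 0.7554
n = r_tgt(1 − r_full) / [r_full(1 − r_tgt)] = 0.836 × 0.2446 / (0.7554 × 0.164) ≈ 1.6506
Items = 1.6506 × 14 ≈ 23.11 → 24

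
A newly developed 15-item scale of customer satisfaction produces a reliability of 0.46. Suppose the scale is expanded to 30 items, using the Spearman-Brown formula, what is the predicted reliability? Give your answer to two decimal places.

0.63

Length ratio n = 30/15 = 2
r_new = (2 × 0.46) / (1 + (2 − 1) × 0.46)
r_new = 0.9200 / 1.4600 ≈ 0.6301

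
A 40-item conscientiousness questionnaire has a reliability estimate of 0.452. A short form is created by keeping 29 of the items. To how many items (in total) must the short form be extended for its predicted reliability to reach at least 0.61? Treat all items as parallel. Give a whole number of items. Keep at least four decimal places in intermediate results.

Short-form reliability: n = 29/40 = 0.7250; r_29 = n·r/(1+(n−1)r) ≈ 0.3742
Length factor from the short form to reach 0.61: n' = 0.61(1 − 0.3742) / [0.3742(1 − 0.61)] ≈ 2.6158
Total items = 2.6158 × 29 = 75.86, rounded up to 76.

76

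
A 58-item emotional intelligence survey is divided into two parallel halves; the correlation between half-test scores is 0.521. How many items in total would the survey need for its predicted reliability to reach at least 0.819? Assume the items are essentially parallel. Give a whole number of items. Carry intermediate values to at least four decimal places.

121

r_full = 2(0.521)/(1 + 0.521) = 0.6851
Solve Spearman-Brown for n: n = 0.819(1 − 0.6851) / [0.6851(1 − 0.819)] = 2.0798
Items = 2.0798 × 58 ≈ 120.63 → 121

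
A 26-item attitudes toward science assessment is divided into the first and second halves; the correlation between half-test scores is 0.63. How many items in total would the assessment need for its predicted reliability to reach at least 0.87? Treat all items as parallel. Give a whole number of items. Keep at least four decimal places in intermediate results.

Corrected full-test reliability: r_full = 2 × 0.63 / (1 + 0.63) ≈ 0.7730
Solve Spearman-Brown for n: n = 0.87(1 − 0.7730) / [0.7730(1 − 0.87)] = 1.9653
Required items = 1.9653 × 26 = 51.10, so 52 items.

52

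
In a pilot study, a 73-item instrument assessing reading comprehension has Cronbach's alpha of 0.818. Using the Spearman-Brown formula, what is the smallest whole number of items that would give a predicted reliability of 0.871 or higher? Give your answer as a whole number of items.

Rearranging the Spearman-Brown formula for n,
n = r*(1 − r) / [ r (1 − r*) ]
n = 0.871 × (1 − 0.818) / [ 0.818 × (1 − 0.871) ]
n = 0.158522 / 0.105522 ≈ 1.5023
Items needed = n × 73 = 1.5023 × 73 ≈ 109.67 → round up to 110

110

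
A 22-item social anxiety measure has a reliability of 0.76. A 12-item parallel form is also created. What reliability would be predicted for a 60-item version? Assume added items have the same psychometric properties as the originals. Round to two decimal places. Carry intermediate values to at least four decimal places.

0.90

The 12-item form is not needed; work directly from the 22-item form with n = 60/22 = 2.7273.
r_{60} = n·r / (1 + (n − 1)·r) = 2.0727 / 2.3127 ≈ 0.8962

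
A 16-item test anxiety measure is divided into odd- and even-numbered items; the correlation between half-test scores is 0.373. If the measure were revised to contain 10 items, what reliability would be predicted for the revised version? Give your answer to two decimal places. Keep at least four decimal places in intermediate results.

0.43

Spearman-Brown correction (n = 2): r_full = 2·0.373/(1 + 0.373) = 0.5433
Length factor from 16 to 10 items: n = 10/16 = 0.6250
r_new = n·r_full / (1 + (n − 1)·r_full) = 0.3396 / 0.7963 ≈ 0.4265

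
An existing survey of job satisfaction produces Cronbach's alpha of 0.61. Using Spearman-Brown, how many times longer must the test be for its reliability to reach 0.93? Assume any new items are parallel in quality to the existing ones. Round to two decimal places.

8.49

Rearranging the Spearman-Brown formula for n,
n = r*(1 − r) / [ r (1 − r*) ]
n = [0.93 × 0.39] / [0.61 × 0.07]
n = 0.3627 / 0.0427 ≈ 8.4941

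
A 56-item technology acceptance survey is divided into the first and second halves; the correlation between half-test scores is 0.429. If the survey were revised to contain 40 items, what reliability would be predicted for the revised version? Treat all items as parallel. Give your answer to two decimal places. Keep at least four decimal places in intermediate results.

0.52

Full-test reliability from the split-half r: r_full = 2(0.429)/(1 + 0.429) = 0.6004
Length factor from 56 to 40 items: n = 40/56 = 0.7143
r_new = n·r_full / (1 + (n − 1)·r_full) = 0.4289 / 0.8285 ≈ 0.5177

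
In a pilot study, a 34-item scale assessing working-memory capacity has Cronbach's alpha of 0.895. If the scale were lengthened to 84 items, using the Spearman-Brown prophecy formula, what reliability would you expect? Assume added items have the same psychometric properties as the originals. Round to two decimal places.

0.95

n = 84/34 = 2.4706
r_new = (2.4706 × 0.895) / (1 + (2.4706 − 1) × 0.895)
r_new = 2.2112 / 2.3162 ≈ 0.9547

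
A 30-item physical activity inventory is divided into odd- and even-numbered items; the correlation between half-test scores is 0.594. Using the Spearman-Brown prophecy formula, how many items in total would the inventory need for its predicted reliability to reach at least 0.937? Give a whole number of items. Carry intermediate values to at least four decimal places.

153

r_full = 2(0.594)/(1 + 0.594) = 0.7453
Solve Spearman-Brown for n: n = 0.937(1 − 0.7453) / [0.7453(1 − 0.937)] = 5.0827
Items = 5.0827 × 30 ≈ 152.48 → 153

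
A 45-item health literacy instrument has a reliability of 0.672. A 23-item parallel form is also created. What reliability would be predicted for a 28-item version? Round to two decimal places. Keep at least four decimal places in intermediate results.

The 23-item form is not needed; work directly from the 45-item form with n = 28/45 = 0.6222.
r_{28} = n·r / (1 + (n − 1)·r) = 0.4181 / 0.7461 ≈ 0.5604

0.56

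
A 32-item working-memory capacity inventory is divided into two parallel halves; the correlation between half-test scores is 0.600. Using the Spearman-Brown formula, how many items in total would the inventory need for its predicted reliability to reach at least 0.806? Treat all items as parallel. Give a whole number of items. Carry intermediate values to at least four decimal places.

Corrected full-test reliability: r_full = 2 × 0.600 / (1 + 0.600) ≈ 0.7500
n = r_tgt(1 − r_full) / [r_full(1 − r_tgt)] = 0.806 × 0.2500 / (0.7500 × 0.194) ≈ 1.3849
Items = 1.3849 × 32 ≈ 44.32 → 45

45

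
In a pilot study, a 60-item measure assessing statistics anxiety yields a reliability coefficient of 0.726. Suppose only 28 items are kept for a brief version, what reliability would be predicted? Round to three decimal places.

0.553

The new length is 28/60 = 0.4667 times the old.
r_new = 0.4667·0.726 / [1 + (0.4667 − 1)·0.726]
r_new = 0.3388 / 0.6128 ≈ 0.5529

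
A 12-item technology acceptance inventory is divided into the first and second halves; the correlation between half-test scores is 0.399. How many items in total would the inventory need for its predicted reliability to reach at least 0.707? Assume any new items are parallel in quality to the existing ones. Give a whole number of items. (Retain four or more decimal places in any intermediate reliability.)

Corrected full-test reliability: r_full = 2 × 0.399 / (1 + 0.399) ≈ 0.5704
Solve Spearman-Brown for n: n = 0.707(1 − 0.5704) / [0.5704(1 − 0.707)] = 1.8173
Required items = 1.8173 × 12 = 21.81, so 22 items.

22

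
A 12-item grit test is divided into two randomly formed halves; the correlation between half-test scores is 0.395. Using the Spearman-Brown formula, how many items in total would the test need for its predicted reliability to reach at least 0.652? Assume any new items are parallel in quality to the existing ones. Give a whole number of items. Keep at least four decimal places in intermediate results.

18

r_full = 2(0.395)/(1 + 0.395) = 0.5663
Solve Spearman-Brown for n: n = 0.652(1 − 0.5663) / [0.5663(1 − 0.652)] = 1.4349
Items = 1.4349 × 12 ≈ 17.22 → 18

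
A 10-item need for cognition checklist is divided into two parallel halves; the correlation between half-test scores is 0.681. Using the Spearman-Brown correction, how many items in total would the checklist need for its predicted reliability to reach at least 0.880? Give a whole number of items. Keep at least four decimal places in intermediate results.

r_full = 2(0.681)/(1 + 0.681) = 0.8102
n = r_tgt(1 − r_full) / [r_full(1 − r_tgt)] = 0.880 × 0.1898 / (0.8102 × 0.120) ≈ 1.7179
Items = 1.7179 × 10 ≈ 17.18 → 18

18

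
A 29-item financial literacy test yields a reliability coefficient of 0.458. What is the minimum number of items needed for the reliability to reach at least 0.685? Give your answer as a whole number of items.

n = 0.685 × (1 − 0.458) / [ 0.458 × (1 − 0.685) ]
  = 0.371270 / 0.144270 = 2.5734
Items needed = n × 29 = 2.5734 × 29 ≈ 74.63 → round up to 75

75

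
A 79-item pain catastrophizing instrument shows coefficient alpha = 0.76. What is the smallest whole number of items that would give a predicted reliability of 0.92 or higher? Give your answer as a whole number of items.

Spearman-Brown solved for the length factor n:
n = r*(1 − r) / [ r (1 − r*) ]
n = 0.92 × (1 − 0.76) / [ 0.76 × (1 − 0.92) ]
  = 0.2208 / 0.0608 = 3.6316
3.6316 × 79 = 286.90 → 287 items

287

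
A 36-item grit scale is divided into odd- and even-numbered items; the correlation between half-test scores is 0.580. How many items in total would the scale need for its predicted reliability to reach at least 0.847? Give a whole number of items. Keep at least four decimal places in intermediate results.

73

r_full = 2(0.580)/(1 + 0.580) = 0.7342
Solve Spearman-Brown for n: n = 0.847(1 − 0.7342) / [0.7342(1 − 0.847)] = 2.0042
Required items = 2.0042 × 36 = 72.15, so 73 items.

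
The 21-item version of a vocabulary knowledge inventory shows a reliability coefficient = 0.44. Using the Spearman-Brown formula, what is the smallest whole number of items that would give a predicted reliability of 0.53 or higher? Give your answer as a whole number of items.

Rearranging the Spearman-Brown formula for n,
n = r_target (1 − r_old) / [ r_old (1 − r_target) ]
n = 0.53(1 − 0.44) / [0.44(1 − 0.53)]
  = 0.2968 / 0.2068 = 1.4352
Items needed = n × 21 = 1.4352 × 21 ≈ 30.14 → round up to 31

31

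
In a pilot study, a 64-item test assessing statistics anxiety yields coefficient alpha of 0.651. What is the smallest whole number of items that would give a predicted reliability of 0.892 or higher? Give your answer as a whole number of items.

284

Invert Spearman-Brown to solve for n:
n = r*(1 − r) / [ r (1 − r*) ]
n = [0.892 × 0.349] / [0.651 × 0.108]
n = 0.311308 / 0.070308 ≈ 4.4278
4.4278 × 64 = 283.38 → 284 items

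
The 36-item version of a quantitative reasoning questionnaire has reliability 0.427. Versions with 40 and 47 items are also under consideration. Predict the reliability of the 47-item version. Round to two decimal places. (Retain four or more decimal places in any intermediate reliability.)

Only the ratio of lengths matters: n = 47/36 = 1.3056
r_{47} = n·r / (1 + (n − 1)·r) = 0.5575 / 1.1305 ≈ 0.4931

0.49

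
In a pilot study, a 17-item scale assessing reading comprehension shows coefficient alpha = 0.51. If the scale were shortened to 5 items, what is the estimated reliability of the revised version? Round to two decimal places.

0.23

The new length is 5/17 = 0.2941 times the old.
By Spearman-Brown, r_new = n r / (1 + (n − 1) r).
r_new = (0.2941 × 0.51) / (1 + (0.2941 − 1) × 0.51)
     = 0.1500 / 0.6400 = 0.2344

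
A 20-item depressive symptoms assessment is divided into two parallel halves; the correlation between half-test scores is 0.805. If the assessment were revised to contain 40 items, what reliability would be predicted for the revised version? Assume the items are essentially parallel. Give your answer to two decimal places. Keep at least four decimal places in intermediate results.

Spearman-Brown correction (n = 2): r_full = 2·0.805/(1 + 0.805) = 0.8920
Then adjust to 40 items: n = 40/20 = 2.0000
r_new = n·r_full / (1 + (n − 1)·r_full) = 1.7840 / 1.8920 ≈ 0.9429

0.94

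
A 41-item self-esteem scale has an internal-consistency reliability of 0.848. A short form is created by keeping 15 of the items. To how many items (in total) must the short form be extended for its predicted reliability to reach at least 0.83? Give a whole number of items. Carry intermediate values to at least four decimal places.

36

Short-form reliability: n = 15/41 = 0.3659; r_15 = n·r/(1+(n−1)r) ≈ 0.6712
Length factor from the short form to reach 0.83: n' = 0.83(1 − 0.6712) / [0.6712(1 − 0.83)] ≈ 2.3917
Items = 2.3917 × 15 ≈ 35.88 → 36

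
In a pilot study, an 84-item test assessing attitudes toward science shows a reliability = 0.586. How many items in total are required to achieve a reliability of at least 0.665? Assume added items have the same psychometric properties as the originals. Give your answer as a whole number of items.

118

Spearman-Brown solved for the length factor n:
n = r*(1 − r) / [ r (1 − r*) ]
n = [0.665 × 0.414] / [0.586 × 0.335]
  = 0.275310 / 0.196310 = 1.4024
So the test needs 1.4024 × 84 ≈ 117.80 items; rounding up, 118.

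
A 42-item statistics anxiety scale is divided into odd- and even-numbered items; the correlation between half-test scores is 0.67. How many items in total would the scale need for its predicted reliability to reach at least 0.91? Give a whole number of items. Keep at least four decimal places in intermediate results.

105

Corrected full-test reliability: r_full = 2 × 0.67 / (1 + 0.67) ≈ 0.8024
Solve Spearman-Brown for n: n = 0.91(1 − 0.8024) / [0.8024(1 − 0.91)] = 2.4900
Items = 2.4900 × 42 ≈ 104.58 → 105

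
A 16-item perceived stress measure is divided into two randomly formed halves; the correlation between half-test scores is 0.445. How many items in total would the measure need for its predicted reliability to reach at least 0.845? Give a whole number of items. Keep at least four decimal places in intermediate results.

55

Corrected full-test reliability: r_full = 2 × 0.445 / (1 + 0.445) ≈ 0.6159
n = r_tgt(1 − r_full) / [r_full(1 − r_tgt)] = 0.845 × 0.3841 / (0.6159 × 0.155) ≈ 3.3998
Items = 3.3998 × 16 ≈ 54.40 → 55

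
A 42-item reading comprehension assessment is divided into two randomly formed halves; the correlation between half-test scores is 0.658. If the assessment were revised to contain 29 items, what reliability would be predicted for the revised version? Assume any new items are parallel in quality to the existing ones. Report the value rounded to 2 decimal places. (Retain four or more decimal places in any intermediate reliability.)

Full-test reliability from the split-half r: r_full = 2(0.658)/(1 + 0.658) = 0.7937
Then adjust to 29 items: n = 29/42 = 0.6905
r_new = n·r_full / (1 + (n − 1)·r_full) = 0.5480 / 0.7543 ≈ 0.7265

0.73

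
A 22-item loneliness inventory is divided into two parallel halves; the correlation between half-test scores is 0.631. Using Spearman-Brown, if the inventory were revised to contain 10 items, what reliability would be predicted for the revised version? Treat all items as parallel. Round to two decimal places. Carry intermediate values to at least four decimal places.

Spearman-Brown correction (n = 2): r_full = 2·0.631/(1 + 0.631) = 0.7738
Length factor from 22 to 10 items: n = 10/22 = 0.4545
r_new = n·r_full / (1 + (n − 1)·r_full) = 0.3517 / 0.5779 ≈ 0.6086

0.61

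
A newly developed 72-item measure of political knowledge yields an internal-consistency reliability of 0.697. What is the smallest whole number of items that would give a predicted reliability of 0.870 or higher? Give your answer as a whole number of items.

210

Rearranging the Spearman-Brown formula for n,
n = r_target (1 − r_old) / [ r_old (1 − r_target) ]
n = 0.870 × (1 − 0.697) / [ 0.697 × (1 − 0.870) ]
n = 0.263610 / 0.090610 ≈ 2.9093
Items needed = n × 72 = 2.9093 × 72 ≈ 209.47 → round up to 210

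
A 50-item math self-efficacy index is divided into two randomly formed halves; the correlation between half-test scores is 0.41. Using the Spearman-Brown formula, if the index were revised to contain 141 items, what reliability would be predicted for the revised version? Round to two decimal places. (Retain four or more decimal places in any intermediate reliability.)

Full-test reliability from the split-half r: r_full = 2(0.41)/(1 + 0.41) = 0.5816
Length factor from 50 to 141 items: n = 141/50 = 2.8200
r_new = n·r_full / (1 + (n − 1)·r_full) = 1.6401 / 2.0585 ≈ 0.7967

0.80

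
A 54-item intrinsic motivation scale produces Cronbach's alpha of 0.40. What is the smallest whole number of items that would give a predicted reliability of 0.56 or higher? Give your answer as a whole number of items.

104

Spearman-Brown solved for the length factor n:
n = r_target (1 − r_old) / [ r_old (1 − r_target) ]
n = 0.56(1 − 0.40) / [0.40(1 − 0.56)]
n = 0.3360 / 0.1760 ≈ 1.9091
So the test needs 1.9091 × 54 ≈ 103.09 items; rounding up, 104.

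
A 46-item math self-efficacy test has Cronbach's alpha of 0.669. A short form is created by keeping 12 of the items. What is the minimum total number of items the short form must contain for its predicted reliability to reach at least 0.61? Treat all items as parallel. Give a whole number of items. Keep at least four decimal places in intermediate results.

First, r for the 12-item form: n = 12/46 = 0.2609, so r_12 = 0.2609·0.669/(1 + (0.2609 − 1)·0.669) = 0.3453
Length factor from the short form to reach 0.61: n' = 0.61(1 − 0.3453) / [0.3453(1 − 0.61)] ≈ 2.9656
Items = 2.9656 × 12 ≈ 35.59 → 36

36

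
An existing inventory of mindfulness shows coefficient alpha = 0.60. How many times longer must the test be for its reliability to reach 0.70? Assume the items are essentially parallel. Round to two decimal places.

n = [0.70 × 0.40] / [0.60 × 0.30]
  = 0.2800 / 0.1800 = 1.5556

1.56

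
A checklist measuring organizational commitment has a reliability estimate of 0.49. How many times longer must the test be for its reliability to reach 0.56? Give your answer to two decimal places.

1.32

Spearman-Brown solved for the length factor n:
n = r_target (1 − r_old) / [ r_old (1 − r_target) ]
n = [0.56 × 0.51] / [0.49 × 0.44]
  = 0.2856 / 0.2156 = 1.3247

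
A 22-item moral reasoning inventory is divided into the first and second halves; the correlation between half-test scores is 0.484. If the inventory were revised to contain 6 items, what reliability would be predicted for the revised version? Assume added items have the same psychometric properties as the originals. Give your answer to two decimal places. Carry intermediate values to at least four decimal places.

0.34

Full-test reliability from the split-half r: r_full = 2(0.484)/(1 + 0.484) = 0.6523
Then adjust to 6 items: n = 6/22 = 0.2727
r_new = n·r_full / (1 + (n − 1)·r_full) = 0.1779 / 0.5256 ≈ 0.3385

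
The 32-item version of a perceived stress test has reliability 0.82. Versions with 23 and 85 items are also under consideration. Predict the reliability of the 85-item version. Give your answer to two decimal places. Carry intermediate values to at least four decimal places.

0.92

Only the ratio of lengths matters: n = 85/32 = 2.6562
r_{85} = n·r / (1 + (n − 1)·r) = 2.1781 / 2.3581 ≈ 0.9237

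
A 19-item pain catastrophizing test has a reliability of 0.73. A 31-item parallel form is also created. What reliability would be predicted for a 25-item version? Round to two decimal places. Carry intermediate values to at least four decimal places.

0.78

The 31-item form is not needed; work directly from the 19-item form with n = 25/19 = 1.3158.
r_{25} = n·r / (1 + (n − 1)·r) = 0.9605 / 1.2305 ≈ 0.7806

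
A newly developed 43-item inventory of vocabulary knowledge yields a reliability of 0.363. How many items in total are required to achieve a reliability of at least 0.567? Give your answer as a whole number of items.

99

n = 0.567(1 − 0.363) / [0.363(1 − 0.567)]
n = 0.361179 / 0.157179 ≈ 2.2979
So the test needs 2.2979 × 43 ≈ 98.81 items; rounding up, 99.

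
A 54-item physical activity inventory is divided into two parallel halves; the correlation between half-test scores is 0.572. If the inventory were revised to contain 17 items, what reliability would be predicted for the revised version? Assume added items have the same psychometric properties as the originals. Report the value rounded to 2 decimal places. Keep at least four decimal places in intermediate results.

First correct the split-half correlation to full-test reliability: r_full = 2 × 0.572 / (1 + 0.572) ≈ 0.7277
Length factor from 54 to 17 items: n = 17/54 = 0.3148
r_new = n·r_full / (1 + (n − 1)·r_full) = 0.2291 / 0.5014 ≈ 0.4569

0.46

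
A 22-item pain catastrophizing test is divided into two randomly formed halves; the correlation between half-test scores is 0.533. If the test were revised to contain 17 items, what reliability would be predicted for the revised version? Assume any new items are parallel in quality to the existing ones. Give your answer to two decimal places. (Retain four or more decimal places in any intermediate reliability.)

Full-test reliability from the split-half r: r_full = 2(0.533)/(1 + 0.533) = 0.6954
Then adjust to 17 items: n = 17/22 = 0.7727
r_new = n·r_full / (1 + (n − 1)·r_full) = 0.5373 / 0.8419 ≈ 0.6382

0.64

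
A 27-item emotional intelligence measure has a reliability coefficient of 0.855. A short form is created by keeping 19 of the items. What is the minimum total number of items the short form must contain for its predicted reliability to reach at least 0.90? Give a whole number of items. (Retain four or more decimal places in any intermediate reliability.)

Short-form reliability: n = 19/27 = 0.7037; r_19 = n·r/(1+(n−1)r) ≈ 0.8058
Then solve for n' with r_old = 0.8058, r_target = 0.90: n' = 0.90(1 − 0.8058)/[0.8058(1 − 0.90)] = 2.1690
Items = 2.1690 × 19 ≈ 41.21 → 42

42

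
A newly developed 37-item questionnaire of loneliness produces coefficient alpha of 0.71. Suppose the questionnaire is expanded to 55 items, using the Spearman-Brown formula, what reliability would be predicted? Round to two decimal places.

0.78

n = 55/37 = 1.4865
Spearman-Brown: r_new = n·r / (1 + (n − 1)·r)
r_new = (1.4865 × 0.71) / (1 + (1.4865 − 1) × 0.71)
r_new = 1.0554 / 1.3454 ≈ 0.7845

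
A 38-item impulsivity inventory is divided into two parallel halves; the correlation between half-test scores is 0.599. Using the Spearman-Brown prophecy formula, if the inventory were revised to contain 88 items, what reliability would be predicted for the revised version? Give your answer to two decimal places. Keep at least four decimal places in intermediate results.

First correct the split-half correlation to full-test reliability: r_full = 2 × 0.599 / (1 + 0.599) ≈ 0.7492
Then adjust to 88 items: n = 88/38 = 2.3158
r_new = n·r_full / (1 + (n − 1)·r_full) = 1.7350 / 1.9858 ≈ 0.8737

0.87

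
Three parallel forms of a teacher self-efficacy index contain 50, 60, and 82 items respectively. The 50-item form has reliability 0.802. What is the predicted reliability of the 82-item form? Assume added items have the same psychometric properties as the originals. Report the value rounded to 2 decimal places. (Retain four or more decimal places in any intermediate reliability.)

0.87

Only the ratio of lengths matters: n = 82/50 = 1.6400
r_{82} = n·r / (1 + (n − 1)·r) = 1.3153 / 1.5133 ≈ 0.8692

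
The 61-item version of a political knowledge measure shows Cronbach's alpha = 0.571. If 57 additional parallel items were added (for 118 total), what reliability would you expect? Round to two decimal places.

0.72

Length ratio n = 118/61 = 1.9344
Spearman-Brown: r_new = n·r / (1 + (n − 1)·r)
r_new = 1.9344·0.571 / [1 + (1.9344 − 1)·0.571]
     = 1.1045 / 1.5335 = 0.7202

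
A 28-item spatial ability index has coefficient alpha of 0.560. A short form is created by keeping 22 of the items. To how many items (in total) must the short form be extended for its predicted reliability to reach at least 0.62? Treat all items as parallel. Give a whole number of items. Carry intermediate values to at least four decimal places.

36

First, r for the 22-item form: n = 22/28 = 0.7857, so r_22 = 0.7857·0.560/(1 + (0.7857 − 1)·0.560) = 0.5000
Length factor from the short form to reach 0.62: n' = 0.62(1 − 0.5000) / [0.5000(1 − 0.62)] ≈ 1.6316
Items = 1.6316 × 22 ≈ 35.90 → 36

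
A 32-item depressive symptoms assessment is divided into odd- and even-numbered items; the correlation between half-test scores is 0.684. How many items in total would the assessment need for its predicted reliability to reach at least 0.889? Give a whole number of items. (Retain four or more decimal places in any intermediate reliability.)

r_full = 2(0.684)/(1 + 0.684) = 0.8124
n = r_tgt(1 − r_full) / [r_full(1 − r_tgt)] = 0.889 × 0.1876 / (0.8124 × 0.111) ≈ 1.8494
Items = 1.8494 × 32 ≈ 59.18 → 60

60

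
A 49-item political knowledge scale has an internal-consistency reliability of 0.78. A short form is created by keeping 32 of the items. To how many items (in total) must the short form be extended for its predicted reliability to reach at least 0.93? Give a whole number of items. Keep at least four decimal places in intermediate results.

First, r for the 32-item form: n = 32/49 = 0.6531, so r_32 = 0.6531·0.78/(1 + (0.6531 − 1)·0.78) = 0.6984
Then solve for n' with r_old = 0.6984, r_target = 0.93: n' = 0.93(1 − 0.6984)/[0.6984(1 − 0.93)] = 5.7374
Items = 5.7374 × 32 ≈ 183.60 → 184

184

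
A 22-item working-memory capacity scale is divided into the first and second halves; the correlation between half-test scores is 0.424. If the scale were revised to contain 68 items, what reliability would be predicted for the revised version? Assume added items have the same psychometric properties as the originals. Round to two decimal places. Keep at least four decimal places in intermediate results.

0.82

First correct the split-half correlation to full-test reliability: r_full = 2 × 0.424 / (1 + 0.424) ≈ 0.5955
Length factor from 22 to 68 items: n = 68/22 = 3.0909
r_new = n·r_full / (1 + (n − 1)·r_full) = 1.8406 / 2.2451 ≈ 0.8198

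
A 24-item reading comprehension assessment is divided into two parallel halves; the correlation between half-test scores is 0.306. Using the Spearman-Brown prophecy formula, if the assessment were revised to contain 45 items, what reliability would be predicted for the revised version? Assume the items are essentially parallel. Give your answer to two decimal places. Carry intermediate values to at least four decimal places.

Full-test reliability from the split-half r: r_full = 2(0.306)/(1 + 0.306) = 0.4686
Length factor from 24 to 45 items: n = 45/24 = 1.8750
r_new = n·r_full / (1 + (n − 1)·r_full) = 0.8786 / 1.4100 ≈ 0.6231

0.62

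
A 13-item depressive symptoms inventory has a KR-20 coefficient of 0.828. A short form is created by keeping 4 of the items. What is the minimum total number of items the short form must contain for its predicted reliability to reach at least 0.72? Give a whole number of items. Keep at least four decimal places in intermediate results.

7

Short-form reliability: n = 4/13 = 0.3077; r_4 = n·r/(1+(n−1)r) ≈ 0.5970
Length factor from the short form to reach 0.72: n' = 0.72(1 − 0.5970) / [0.5970(1 − 0.72)] ≈ 1.7358
Items = 1.7358 × 4 ≈ 6.94 → 7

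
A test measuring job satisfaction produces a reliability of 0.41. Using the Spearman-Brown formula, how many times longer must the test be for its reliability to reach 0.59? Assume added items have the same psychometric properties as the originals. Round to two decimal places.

2.07

Invert Spearman-Brown to solve for n:
n = r*(1 − r) / [ r (1 − r*) ]
n = 0.59 × (1 − 0.41) / [ 0.41 × (1 − 0.59) ]
n = 0.3481 / 0.1681 ≈ 2.0708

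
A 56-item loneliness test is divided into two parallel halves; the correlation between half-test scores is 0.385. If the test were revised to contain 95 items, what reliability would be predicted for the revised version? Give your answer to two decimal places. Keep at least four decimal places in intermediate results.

0.68

First correct the split-half correlation to full-test reliability: r_full = 2 × 0.385 / (1 + 0.385) ≈ 0.5560
Then adjust to 95 items: n = 95/56 = 1.6964
r_new = n·r_full / (1 + (n − 1)·r_full) = 0.9432 / 1.3872 ≈ 0.6799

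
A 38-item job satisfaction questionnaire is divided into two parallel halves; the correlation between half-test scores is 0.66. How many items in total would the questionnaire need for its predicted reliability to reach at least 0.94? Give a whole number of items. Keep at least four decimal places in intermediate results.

Corrected full-test reliability: r_full = 2 × 0.66 / (1 + 0.66) ≈ 0.7952
Solve Spearman-Brown for n: n = 0.94(1 − 0.7952) / [0.7952(1 − 0.94)] = 4.0349
Items = 4.0349 × 38 ≈ 153.33 → 154

154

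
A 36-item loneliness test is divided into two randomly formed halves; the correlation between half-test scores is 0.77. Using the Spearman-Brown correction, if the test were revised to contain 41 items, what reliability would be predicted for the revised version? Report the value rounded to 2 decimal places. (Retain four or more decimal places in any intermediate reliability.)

First correct the split-half correlation to full-test reliability: r_full = 2 × 0.77 / (1 + 0.77) ≈ 0.8701
Then adjust to 41 items: n = 41/36 = 1.1389
r_new = n·r_full / (1 + (n − 1)·r_full) = 0.9910 / 1.1209 ≈ 0.8841

0.88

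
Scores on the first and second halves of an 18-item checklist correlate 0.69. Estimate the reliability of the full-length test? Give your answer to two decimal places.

Apply the Spearman-Brown correction with n = 2:
r_full = 2(0.69) / (1 + 0.69)
       = 1.3800 / 1.6900 = 0.8166

0.82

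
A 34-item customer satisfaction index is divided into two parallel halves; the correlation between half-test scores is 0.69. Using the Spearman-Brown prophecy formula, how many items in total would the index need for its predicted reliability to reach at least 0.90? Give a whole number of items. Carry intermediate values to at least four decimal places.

69

r_full = 2(0.69)/(1 + 0.69) = 0.8166
n = r_tgt(1 − r_full) / [r_full(1 − r_tgt)] = 0.90 × 0.1834 / (0.8166 × 0.10) ≈ 2.0213
Required items = 2.0213 × 34 = 68.72, so 69 items.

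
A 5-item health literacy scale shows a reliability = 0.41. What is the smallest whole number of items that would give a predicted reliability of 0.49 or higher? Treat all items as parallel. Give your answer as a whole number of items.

Rearranging the Spearman-Brown formula for n,
n = r*(1 − r) / [ r (1 − r*) ]
n = 0.49 × (1 − 0.41) / [ 0.41 × (1 − 0.49) ]
n = 0.2891 / 0.2091 ≈ 1.3826
Items needed = n × 5 = 1.3826 × 5 ≈ 6.91 → round up to 7

7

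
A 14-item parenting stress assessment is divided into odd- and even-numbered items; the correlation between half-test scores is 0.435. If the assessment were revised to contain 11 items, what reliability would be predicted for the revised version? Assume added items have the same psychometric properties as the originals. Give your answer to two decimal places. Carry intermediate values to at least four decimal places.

0.55

Full-test reliability from the split-half r: r_full = 2(0.435)/(1 + 0.435) = 0.6063
Length factor from 14 to 11 items: n = 11/14 = 0.7857
r_new = n·r_full / (1 + (n − 1)·r_full) = 0.4764 / 0.8701 ≈ 0.5475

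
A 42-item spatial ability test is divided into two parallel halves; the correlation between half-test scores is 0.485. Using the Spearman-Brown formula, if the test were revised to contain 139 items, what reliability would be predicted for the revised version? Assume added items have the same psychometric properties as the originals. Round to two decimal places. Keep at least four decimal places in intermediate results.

0.86

Full-test reliability from the split-half r: r_full = 2(0.485)/(1 + 0.485) = 0.6532
Then adjust to 139 items: n = 139/42 = 3.3095
r_new = n·r_full / (1 + (n − 1)·r_full) = 2.1618 / 2.5086 ≈ 0.8618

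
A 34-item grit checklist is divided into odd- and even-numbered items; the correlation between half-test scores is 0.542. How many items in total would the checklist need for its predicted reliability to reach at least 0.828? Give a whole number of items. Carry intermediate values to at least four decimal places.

70

Corrected full-test reliability: r_full = 2 × 0.542 / (1 + 0.542) ≈ 0.7030
Solve Spearman-Brown for n: n = 0.828(1 − 0.7030) / [0.7030(1 − 0.828)] = 2.0338
Items = 2.0338 × 34 ≈ 69.15 → 70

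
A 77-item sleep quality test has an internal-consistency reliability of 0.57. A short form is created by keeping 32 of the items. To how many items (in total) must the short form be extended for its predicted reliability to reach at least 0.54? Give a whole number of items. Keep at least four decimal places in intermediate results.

Short-form reliability: n = 32/77 = 0.4156; r_32 = n·r/(1+(n−1)r) ≈ 0.3552
Then solve for n' with r_old = 0.3552, r_target = 0.54: n' = 0.54(1 − 0.3552)/[0.3552(1 − 0.54)] = 2.1310
Items = 2.1310 × 32 ≈ 68.19 → 69

69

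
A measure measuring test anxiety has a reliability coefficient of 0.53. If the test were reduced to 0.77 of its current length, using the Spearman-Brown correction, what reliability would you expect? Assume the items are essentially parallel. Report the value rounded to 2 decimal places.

r_new = 0.77·0.53 / [1 + (0.77 − 1)·0.53]
r_new = 0.4081 / 0.8781 ≈ 0.4648

0.46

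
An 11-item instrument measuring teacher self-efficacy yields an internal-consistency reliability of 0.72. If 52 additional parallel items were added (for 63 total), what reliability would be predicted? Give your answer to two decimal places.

0.94

n = 63/11 = 5.7273
By Spearman-Brown, r_new = n r / (1 + (n − 1) r).
r_new = 5.7273·0.72 / [1 + (5.7273 − 1)·0.72]
r_new = 4.1237 / 4.4037 ≈ 0.9364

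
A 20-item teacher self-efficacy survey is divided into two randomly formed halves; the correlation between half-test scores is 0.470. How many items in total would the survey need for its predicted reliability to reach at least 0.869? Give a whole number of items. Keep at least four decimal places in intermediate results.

Corrected full-test reliability: r_full = 2 × 0.470 / (1 + 0.470) ≈ 0.6395
Solve Spearman-Brown for n: n = 0.869(1 − 0.6395) / [0.6395(1 − 0.869)] = 3.7395
Required items = 3.7395 × 20 = 74.79, so 75 items.

75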